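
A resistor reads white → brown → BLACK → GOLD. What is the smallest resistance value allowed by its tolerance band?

86.45 Ω

White → 9 (first significant figure)
Brown → 1 (second significant figure)
Black → ×1 multiplier
Gold → ±5% tolerance
91 × 1 = 91 Ω
Smallest = 91 × (1 − 5/100) = 86.45 Ω.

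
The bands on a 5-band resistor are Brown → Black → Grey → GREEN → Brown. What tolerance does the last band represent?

The last band, brown, is the tolerance band.
Brown corresponds to ±1%.

±1%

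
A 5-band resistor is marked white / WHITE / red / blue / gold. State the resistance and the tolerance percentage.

White → 9 (first significant figure)
White → 9 (second significant figure)
Red → 2 (third significant figure)
Blue → ×10^6 multiplier
Gold → ±5% tolerance
992 × 1000000 = 992000000 Ω

992000000 Ω ±5%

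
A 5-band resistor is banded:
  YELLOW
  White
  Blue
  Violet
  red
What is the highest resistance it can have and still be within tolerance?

Yellow → 4 (first significant figure)
White → 9 (second significant figure)
Blue → 6 (third significant figure)
Violet → ×10^7 multiplier
Red → ±2% tolerance
496 × 10000000 = 4960000000 Ω
Highest = 4960000000 × (1 + 2/100) = 5059200000 Ω.

5059200000 Ω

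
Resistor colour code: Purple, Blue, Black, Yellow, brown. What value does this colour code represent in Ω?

Violet → 7 (first significant figure)
Blue → 6 (second significant figure)
Black → 0 (third significant figure)
Yellow → ×10^4 multiplier
760 × 10000 = 7600000 Ω

7600000 Ω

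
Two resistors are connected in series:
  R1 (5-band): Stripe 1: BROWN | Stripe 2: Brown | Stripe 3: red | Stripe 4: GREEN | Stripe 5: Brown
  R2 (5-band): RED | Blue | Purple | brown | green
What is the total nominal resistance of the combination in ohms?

11202670 Ω

R1: brown, brown, red → 112; green ×10^5 → 11200000 Ω.
R2: red, blue, violet → 267; brown ×10 → 2670 Ω.
Series: 11200000 + 2670 = 11202670 Ω.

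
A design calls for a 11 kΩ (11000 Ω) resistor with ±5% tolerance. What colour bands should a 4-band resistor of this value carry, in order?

brown, brown, orange, gold

11000 Ω = 11 × 10^3.
1 → brown
1 → brown
Multiplier 10^3 → orange.
±5% tolerance → gold.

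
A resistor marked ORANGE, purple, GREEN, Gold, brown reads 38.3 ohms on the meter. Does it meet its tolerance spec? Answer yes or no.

no

Orange → 3 (first significant figure)
Violet → 7 (second significant figure)
Green → 5 (third significant figure)
Gold → ×0.1 multiplier
Brown → ±1% tolerance
375 × 0.1 = 37.5 Ω
Allowed range: 37.125 Ω to 37.875 Ω.
38.3 ohms lies outside that range.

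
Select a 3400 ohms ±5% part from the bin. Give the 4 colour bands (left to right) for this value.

3400 Ω = 34 × 10^2.
3 → orange
4 → yellow
Multiplier 10^2 → red.
±5% tolerance → gold.

orange, yellow, red, gold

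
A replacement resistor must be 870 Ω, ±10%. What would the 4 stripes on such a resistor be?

grey, violet, brown, silver

870 Ω = 87 × 10^1.
8 → grey
7 → violet
Multiplier 10^1 → brown.
±10% tolerance → silver.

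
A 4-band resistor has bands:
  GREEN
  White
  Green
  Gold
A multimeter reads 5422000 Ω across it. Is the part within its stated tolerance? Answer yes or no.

Green → 5 (first significant figure)
White → 9 (second significant figure)
Green → ×10^5 multiplier
Gold → ±5% tolerance
59 × 100000 = 5900000 Ω
Allowed range: 5605000 Ω to 6195000 Ω.
5422000 Ω lies outside that range.

no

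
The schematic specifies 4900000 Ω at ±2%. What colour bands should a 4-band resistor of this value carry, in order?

4900000 Ω = 49 × 10^5.
4 → yellow
9 → white
Multiplier 10^5 → green.
±2% tolerance → red.

yellow, white, green, red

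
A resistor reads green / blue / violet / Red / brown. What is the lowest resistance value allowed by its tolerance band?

56133 Ω

Green → 5 (first significant figure)
Blue → 6 (second significant figure)
Violet → 7 (third significant figure)
Red → ×10^2 multiplier
Brown → ±1% tolerance
567 × 100 = 56700 Ω
Lowest = 56700 × (1 − 1/100) = 56133 Ω.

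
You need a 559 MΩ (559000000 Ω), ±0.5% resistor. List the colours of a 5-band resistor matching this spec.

559000000 Ω = 559 × 10^6.
5 → green
5 → green
9 → white
Multiplier 10^6 → blue.
±0.5% tolerance → green.

green, green, white, blue, green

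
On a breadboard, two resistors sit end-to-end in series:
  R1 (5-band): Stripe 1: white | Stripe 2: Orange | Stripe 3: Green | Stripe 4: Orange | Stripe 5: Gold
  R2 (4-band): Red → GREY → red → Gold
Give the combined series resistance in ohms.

R1: white, orange, green → 935; orange ×10^3 → 935000 Ω.
R2: red, grey → 28; red ×10^2 → 2800 Ω.
Series: 935000 + 2800 = 937800 Ω.

937800 Ω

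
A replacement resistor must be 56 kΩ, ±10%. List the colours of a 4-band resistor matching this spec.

56000 Ω = 56 × 10^3.
5 → green
6 → blue
Multiplier 10^3 → orange.
±10% tolerance → silver.

green, blue, orange, silver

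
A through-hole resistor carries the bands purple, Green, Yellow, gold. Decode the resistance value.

Violet → 7 (first significant figure)
Green → 5 (second significant figure)
Yellow → ×10^4 multiplier
75 × 10000 = 750000 Ω

750000 Ω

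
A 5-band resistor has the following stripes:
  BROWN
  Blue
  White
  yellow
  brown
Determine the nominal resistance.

Brown → 1 (first significant figure)
Blue → 6 (second significant figure)
White → 9 (third significant figure)
Yellow → ×10^4 multiplier
169 × 10000 = 1690000 Ω

1690000 Ω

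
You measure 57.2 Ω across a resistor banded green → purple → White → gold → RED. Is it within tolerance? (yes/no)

Green → 5 (first significant figure)
Violet → 7 (second significant figure)
White → 9 (third significant figure)
Gold → ×0.1 multiplier
Red → ±2% tolerance
579 × 0.1 = 57.9 Ω
Allowed range: 56.742 Ω to 59.058 Ω.
57.2 Ω lies inside that range.

yes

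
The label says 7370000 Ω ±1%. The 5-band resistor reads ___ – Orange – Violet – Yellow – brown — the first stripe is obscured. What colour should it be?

violet

7370000 Ω = 737 × 10^4.
The first band gives digit 7 of the significand, and 7 is violet.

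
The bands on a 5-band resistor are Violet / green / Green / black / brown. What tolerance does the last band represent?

The last band, brown, is the tolerance band.
Brown corresponds to ±1%.

±1%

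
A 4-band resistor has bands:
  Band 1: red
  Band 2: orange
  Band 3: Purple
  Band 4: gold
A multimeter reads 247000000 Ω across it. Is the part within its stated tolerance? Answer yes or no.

Red → 2 (first significant figure)
Orange → 3 (second significant figure)
Violet → ×10^7 multiplier
Gold → ±5% tolerance
23 × 10000000 = 230000000 Ω
Allowed range: 218500000 Ω to 241500000 Ω.
247000000 Ω lies outside that range.

no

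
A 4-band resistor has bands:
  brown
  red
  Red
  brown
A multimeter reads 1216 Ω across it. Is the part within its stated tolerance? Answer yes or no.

no

Brown → 1 (first significant figure)
Red → 2 (second significant figure)
Red → ×10^2 multiplier
Brown → ±1% tolerance
12 × 100 = 1200 Ω
Allowed range: 1188 Ω to 1212 Ω.
1216 Ω lies outside that range.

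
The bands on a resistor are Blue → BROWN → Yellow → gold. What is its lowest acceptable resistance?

Blue → 6 (first significant figure)
Brown → 1 (second significant figure)
Yellow → ×10^4 multiplier
Gold → ±5% tolerance
61 × 10000 = 610000 Ω
Lowest = 610000 × (1 − 5/100) = 579500 Ω.

579500 Ω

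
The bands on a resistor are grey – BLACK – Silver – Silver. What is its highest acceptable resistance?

0.88 Ω

Grey → 8 (first significant figure)
Black → 0 (second significant figure)
Silver → ×0.01 multiplier
Silver → ±10% tolerance
80 × 0.01 = 0.8 Ω
Highest = 0.8 × (1 + 10/100) = 0.88 Ω.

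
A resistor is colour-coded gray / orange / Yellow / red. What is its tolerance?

±2%

The last band, red, is the tolerance band.
Red corresponds to ±2%.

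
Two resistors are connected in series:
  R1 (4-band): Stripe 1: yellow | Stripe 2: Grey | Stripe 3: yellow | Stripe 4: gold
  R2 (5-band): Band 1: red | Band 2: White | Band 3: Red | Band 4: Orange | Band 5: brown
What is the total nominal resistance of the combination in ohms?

R1: yellow, grey → 48; yellow ×10^4 → 480000 Ω.
R2: red, white, red → 292; orange ×10^3 → 292000 Ω.
Series: 480000 + 292000 = 772000 Ω.

772000 Ω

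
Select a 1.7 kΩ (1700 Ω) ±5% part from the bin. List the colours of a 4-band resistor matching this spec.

brown, violet, red, gold

1700 Ω = 17 × 10^2.
1 → brown
7 → violet
Multiplier 10^2 → red.
±5% tolerance → gold.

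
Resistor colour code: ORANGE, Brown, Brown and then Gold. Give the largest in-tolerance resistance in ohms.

325.5 Ω

Orange → 3 (first significant figure)
Brown → 1 (second significant figure)
Brown → ×10 multiplier
Gold → ±5% tolerance
31 × 10 = 310 Ω
Largest = 310 × (1 + 5/100) = 325.5 Ω.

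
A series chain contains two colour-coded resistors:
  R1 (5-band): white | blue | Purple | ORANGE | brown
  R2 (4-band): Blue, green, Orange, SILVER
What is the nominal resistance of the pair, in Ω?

R1: white, blue, violet → 967; orange ×10^3 → 967000 Ω.
R2: blue, green → 65; orange ×10^3 → 65000 Ω.
Series: 967000 + 65000 = 1032000 Ω.

1032000 Ω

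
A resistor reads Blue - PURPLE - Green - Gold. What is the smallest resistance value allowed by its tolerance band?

6365000 Ω

Blue → 6 (first significant figure)
Violet → 7 (second significant figure)
Green → ×10^5 multiplier
Gold → ±5% tolerance
67 × 100000 = 6700000 Ω
Smallest = 6700000 × (1 − 5/100) = 6365000 Ω.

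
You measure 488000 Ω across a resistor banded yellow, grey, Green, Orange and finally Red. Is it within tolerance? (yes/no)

Yellow → 4 (first significant figure)
Grey → 8 (second significant figure)
Green → 5 (third significant figure)
Orange → ×10^3 multiplier
Red → ±2% tolerance
485 × 1000 = 485000 Ω
Allowed range: 475300 Ω to 494700 Ω.
488000 Ω lies inside that range.

yes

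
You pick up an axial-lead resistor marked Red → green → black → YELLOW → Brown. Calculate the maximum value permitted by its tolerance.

Red → 2 (first significant figure)
Green → 5 (second significant figure)
Black → 0 (third significant figure)
Yellow → ×10^4 multiplier
Brown → ±1% tolerance
250 × 10000 = 2500000 Ω
Maximum = 2500000 × (1 + 1/100) = 2525000 Ω.

2525000 Ω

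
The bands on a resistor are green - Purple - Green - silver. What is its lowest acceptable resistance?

5130000 Ω

Green → 5 (first significant figure)
Violet → 7 (second significant figure)
Green → ×10^5 multiplier
Silver → ±10% tolerance
57 × 100000 = 5700000 Ω
Lowest = 5700000 × (1 − 10/100) = 5130000 Ω.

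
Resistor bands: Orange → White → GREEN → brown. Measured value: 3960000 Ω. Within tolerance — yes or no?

Orange → 3 (first significant figure)
White → 9 (second significant figure)
Green → ×10^5 multiplier
Brown → ±1% tolerance
39 × 100000 = 3900000 Ω
Allowed range: 3861000 Ω to 3939000 Ω.
3960000 Ω lies outside that range.

no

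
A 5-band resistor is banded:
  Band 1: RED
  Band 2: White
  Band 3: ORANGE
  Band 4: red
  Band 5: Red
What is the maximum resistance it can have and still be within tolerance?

Red → 2 (first significant figure)
White → 9 (second significant figure)
Orange → 3 (third significant figure)
Red → ×10^2 multiplier
Red → ±2% tolerance
293 × 100 = 29300 Ω
Maximum = 29300 × (1 + 2/100) = 29886 Ω.

29886 Ω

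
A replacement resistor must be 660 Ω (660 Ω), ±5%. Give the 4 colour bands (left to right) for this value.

660 Ω = 66 × 10^1.
6 → blue
6 → blue
Multiplier 10^1 → brown.
±5% tolerance → gold.

blue, blue, brown, gold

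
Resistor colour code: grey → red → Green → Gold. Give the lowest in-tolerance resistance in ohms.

Grey → 8 (first significant figure)
Red → 2 (second significant figure)
Green → ×10^5 multiplier
Gold → ±5% tolerance
82 × 100000 = 8200000 Ω
Lowest = 8200000 × (1 − 5/100) = 7790000 Ω.

7790000 Ω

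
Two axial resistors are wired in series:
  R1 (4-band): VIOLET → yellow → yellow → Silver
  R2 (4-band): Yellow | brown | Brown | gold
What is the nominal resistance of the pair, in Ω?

R1: violet, yellow → 74; yellow ×10^4 → 740000 Ω.
R2: yellow, brown → 41; brown ×10 → 410 Ω.
Series: 740000 + 410 = 740410 Ω.

740410 Ω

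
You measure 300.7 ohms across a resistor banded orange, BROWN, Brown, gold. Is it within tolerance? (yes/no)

yes

Orange → 3 (first significant figure)
Brown → 1 (second significant figure)
Brown → ×10 multiplier
Gold → ±5% tolerance
31 × 10 = 310 Ω
Allowed range: 294.5 Ω to 325.5 Ω.
300.7 ohms lies inside that range.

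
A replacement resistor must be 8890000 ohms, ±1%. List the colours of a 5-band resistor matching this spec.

grey, grey, white, yellow, brown

8890000 Ω = 889 × 10^4.
8 → grey
8 → grey
9 → white
Multiplier 10^4 → yellow.
±1% tolerance → brown.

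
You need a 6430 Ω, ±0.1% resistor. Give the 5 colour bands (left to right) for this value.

blue, yellow, orange, brown, violet

6430 Ω = 643 × 10^1.
6 → blue
4 → yellow
3 → orange
Multiplier 10^1 → brown.
±0.1% tolerance → violet.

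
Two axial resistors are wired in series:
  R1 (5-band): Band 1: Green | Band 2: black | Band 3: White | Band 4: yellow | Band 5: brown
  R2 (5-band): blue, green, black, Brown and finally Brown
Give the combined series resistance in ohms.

R1: green, black, white → 509; yellow ×10^4 → 5090000 Ω.
R2: blue, green, black → 650; brown ×10 → 6500 Ω.
Series: 5090000 + 6500 = 5096500 Ω.

5096500 Ω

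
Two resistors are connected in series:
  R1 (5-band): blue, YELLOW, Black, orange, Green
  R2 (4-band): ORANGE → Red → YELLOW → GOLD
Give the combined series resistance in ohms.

R1: blue, yellow, black → 640; orange ×10^3 → 640000 Ω.
R2: orange, red → 32; yellow ×10^4 → 320000 Ω.
Series: 640000 + 320000 = 960000 Ω.

960000 Ω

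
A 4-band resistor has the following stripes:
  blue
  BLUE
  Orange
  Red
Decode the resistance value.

66000 Ω

Blue → 6 (first significant figure)
Blue → 6 (second significant figure)
Orange → ×10^3 multiplier
66 × 1000 = 66000 Ω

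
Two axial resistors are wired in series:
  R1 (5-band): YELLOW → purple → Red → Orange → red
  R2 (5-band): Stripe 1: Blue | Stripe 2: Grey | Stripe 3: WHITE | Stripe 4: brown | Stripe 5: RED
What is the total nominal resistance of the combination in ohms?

R1: yellow, violet, red → 472; orange ×10^3 → 472000 Ω.
R2: blue, grey, white → 689; brown ×10 → 6890 Ω.
Series: 472000 + 6890 = 478890 Ω.

478890 Ω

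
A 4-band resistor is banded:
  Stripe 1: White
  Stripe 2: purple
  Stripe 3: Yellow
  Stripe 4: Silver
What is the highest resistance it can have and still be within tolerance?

White → 9 (first significant figure)
Violet → 7 (second significant figure)
Yellow → ×10^4 multiplier
Silver → ±10% tolerance
97 × 10000 = 970000 Ω
Highest = 970000 × (1 + 10/100) = 1067000 Ω.

1067000 Ω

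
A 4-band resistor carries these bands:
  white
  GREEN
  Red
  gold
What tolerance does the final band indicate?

±5%

The last band, gold, is the tolerance band.
Gold corresponds to ±5%.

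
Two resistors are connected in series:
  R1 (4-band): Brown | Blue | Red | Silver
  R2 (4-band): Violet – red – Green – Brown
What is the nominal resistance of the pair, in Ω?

R1: brown, blue → 16; red ×10^2 → 1600 Ω.
R2: violet, red → 72; green ×10^5 → 7200000 Ω.
Series: 1600 + 7200000 = 7201600 Ω.

7201600 Ω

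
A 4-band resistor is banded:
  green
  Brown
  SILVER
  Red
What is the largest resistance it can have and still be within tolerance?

Green → 5 (first significant figure)
Brown → 1 (second significant figure)
Silver → ×0.01 multiplier
Red → ±2% tolerance
51 × 0.01 = 0.51 Ω
Largest = 0.51 × (1 + 2/100) = 0.5202 Ω.

0.5202 Ω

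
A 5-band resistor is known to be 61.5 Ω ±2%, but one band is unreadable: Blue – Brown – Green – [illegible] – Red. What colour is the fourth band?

61.5 Ω = 615 × 10^-1.
The fourth band is the multiplier, 10^-1, which is gold.

gold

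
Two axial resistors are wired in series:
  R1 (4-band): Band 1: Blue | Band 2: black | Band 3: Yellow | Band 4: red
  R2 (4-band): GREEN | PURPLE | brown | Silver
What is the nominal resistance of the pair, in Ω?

R1: blue, black → 60; yellow ×10^4 → 600000 Ω.
R2: green, violet → 57; brown ×10 → 570 Ω.
Series: 600000 + 570 = 600570 Ω.

600570 Ω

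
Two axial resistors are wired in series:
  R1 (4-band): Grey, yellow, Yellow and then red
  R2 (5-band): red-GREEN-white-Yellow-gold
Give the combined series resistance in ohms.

R1: grey, yellow → 84; yellow ×10^4 → 840000 Ω.
R2: red, green, white → 259; yellow ×10^4 → 2590000 Ω.
Series: 840000 + 2590000 = 3430000 Ω.

3430000 Ω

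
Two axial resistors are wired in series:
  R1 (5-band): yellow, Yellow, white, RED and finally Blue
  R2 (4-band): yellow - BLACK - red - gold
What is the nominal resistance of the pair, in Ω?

48900 Ω

R1: yellow, yellow, white → 449; red ×10^2 → 44900 Ω.
R2: yellow, black → 40; red ×10^2 → 4000 Ω.
Series: 44900 + 4000 = 48900 Ω.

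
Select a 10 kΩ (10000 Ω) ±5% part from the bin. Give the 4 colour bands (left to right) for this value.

brown, black, orange, gold

10000 Ω = 10 × 10^3.
1 → brown
0 → black
Multiplier 10^3 → orange.
±5% tolerance → gold.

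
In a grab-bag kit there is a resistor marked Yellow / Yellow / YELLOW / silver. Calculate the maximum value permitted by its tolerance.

484000 Ω

Yellow → 4 (first significant figure)
Yellow → 4 (second significant figure)
Yellow → ×10^4 multiplier
Silver → ±10% tolerance
44 × 10000 = 440000 Ω
Maximum = 440000 × (1 + 10/100) = 484000 Ω.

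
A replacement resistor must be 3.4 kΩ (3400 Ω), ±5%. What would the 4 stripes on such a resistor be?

orange, yellow, red, gold

3400 Ω = 34 × 10^2.
3 → orange
4 → yellow
Multiplier 10^2 → red.
±5% tolerance → gold.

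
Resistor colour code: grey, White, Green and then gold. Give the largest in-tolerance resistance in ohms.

Grey → 8 (first significant figure)
White → 9 (second significant figure)
Green → ×10^5 multiplier
Gold → ±5% tolerance
89 × 100000 = 8900000 Ω
Largest = 8900000 × (1 + 5/100) = 9345000 Ω.

9345000 Ω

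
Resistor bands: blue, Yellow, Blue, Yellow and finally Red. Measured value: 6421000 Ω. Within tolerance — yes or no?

Blue → 6 (first significant figure)
Yellow → 4 (second significant figure)
Blue → 6 (third significant figure)
Yellow → ×10^4 multiplier
Red → ±2% tolerance
646 × 10000 = 6460000 Ω
Allowed range: 6330800 Ω to 6589200 Ω.
6421000 Ω lies inside that range.

yes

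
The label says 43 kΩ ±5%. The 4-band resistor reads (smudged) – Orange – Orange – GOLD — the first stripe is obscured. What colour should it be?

yellow

43000 Ω = 43 × 10^3.
The first band gives digit 4 of the significand, and 4 is yellow.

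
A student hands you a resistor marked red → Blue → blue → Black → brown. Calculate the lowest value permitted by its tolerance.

Red → 2 (first significant figure)
Blue → 6 (second significant figure)
Blue → 6 (third significant figure)
Black → ×1 multiplier
Brown → ±1% tolerance
266 × 1 = 266 Ω
Lowest = 266 × (1 − 1/100) = 263.34 Ω.

263.34 Ω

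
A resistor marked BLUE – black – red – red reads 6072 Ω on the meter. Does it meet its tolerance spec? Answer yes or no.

yes

Blue → 6 (first significant figure)
Black → 0 (second significant figure)
Red → ×10^2 multiplier
Red → ±2% tolerance
60 × 100 = 6000 Ω
Allowed range: 5880 Ω to 6120 Ω.
6072 Ω lies inside that range.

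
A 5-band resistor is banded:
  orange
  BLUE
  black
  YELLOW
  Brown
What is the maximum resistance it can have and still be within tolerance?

3636000 Ω

Orange → 3 (first significant figure)
Blue → 6 (second significant figure)
Black → 0 (third significant figure)
Yellow → ×10^4 multiplier
Brown → ±1% tolerance
360 × 10000 = 3600000 Ω
Maximum = 3600000 × (1 + 1/100) = 3636000 Ω.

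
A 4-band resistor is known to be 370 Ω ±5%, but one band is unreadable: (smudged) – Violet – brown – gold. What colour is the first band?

370 Ω = 37 × 10^1.
The first band gives digit 3 of the significand, and 3 is orange.

orange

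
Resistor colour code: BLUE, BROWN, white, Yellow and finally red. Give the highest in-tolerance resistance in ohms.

Blue → 6 (first significant figure)
Brown → 1 (second significant figure)
White → 9 (third significant figure)
Yellow → ×10^4 multiplier
Red → ±2% tolerance
619 × 10000 = 6190000 Ω
Highest = 6190000 × (1 + 2/100) = 6313800 Ω.

6313800 Ω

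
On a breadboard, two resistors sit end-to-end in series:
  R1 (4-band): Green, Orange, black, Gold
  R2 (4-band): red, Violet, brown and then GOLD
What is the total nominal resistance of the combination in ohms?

R1: green, orange → 53; black ×1 → 53 Ω.
R2: red, violet → 27; brown ×10 → 270 Ω.
Series: 53 + 270 = 323 Ω.

323 Ω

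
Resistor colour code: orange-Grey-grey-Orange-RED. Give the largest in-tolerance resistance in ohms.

Orange → 3 (first significant figure)
Grey → 8 (second significant figure)
Grey → 8 (third significant figure)
Orange → ×10^3 multiplier
Red → ±2% tolerance
388 × 1000 = 388000 Ω
Largest = 388000 × (1 + 2/100) = 395760 Ω.

395760 Ω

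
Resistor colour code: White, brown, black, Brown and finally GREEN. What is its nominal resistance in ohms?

White → 9 (first significant figure)
Brown → 1 (second significant figure)
Black → 0 (third significant figure)
Brown → ×10 multiplier
910 × 10 = 9100 Ω

9100 Ω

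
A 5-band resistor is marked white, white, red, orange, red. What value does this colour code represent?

992000 Ω

White → 9 (first significant figure)
White → 9 (second significant figure)
Red → 2 (third significant figure)
Orange → ×10^3 multiplier
992 × 1000 = 992000 Ω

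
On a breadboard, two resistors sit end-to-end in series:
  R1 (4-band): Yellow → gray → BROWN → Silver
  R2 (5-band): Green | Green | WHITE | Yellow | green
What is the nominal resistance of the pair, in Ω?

R1: yellow, grey → 48; brown ×10 → 480 Ω.
R2: green, green, white → 559; yellow ×10^4 → 5590000 Ω.
Series: 480 + 5590000 = 5590480 Ω.

5590480 Ω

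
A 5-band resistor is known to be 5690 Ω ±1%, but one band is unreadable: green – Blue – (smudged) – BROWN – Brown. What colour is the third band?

white

5690 Ω = 569 × 10^1.
The third band gives digit 9 of the significand, and 9 is white.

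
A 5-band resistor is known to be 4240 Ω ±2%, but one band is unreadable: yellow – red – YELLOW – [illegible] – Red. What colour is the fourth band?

brown

4240 Ω = 424 × 10^1.
The fourth band is the multiplier, 10^1, which is brown.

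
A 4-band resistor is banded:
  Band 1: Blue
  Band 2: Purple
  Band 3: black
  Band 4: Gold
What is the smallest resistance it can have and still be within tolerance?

63.65 Ω

Blue → 6 (first significant figure)
Violet → 7 (second significant figure)
Black → ×1 multiplier
Gold → ±5% tolerance
67 × 1 = 67 Ω
Smallest = 67 × (1 − 5/100) = 63.65 Ω.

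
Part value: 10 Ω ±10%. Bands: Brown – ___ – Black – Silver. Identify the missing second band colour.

10 Ω = 10 × 10^0.
The second band gives digit 0 of the significand, and 0 is black.

black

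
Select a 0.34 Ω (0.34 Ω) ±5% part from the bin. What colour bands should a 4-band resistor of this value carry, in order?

orange, yellow, silver, gold

0.34 Ω = 34 × 10^-2.
3 → orange
4 → yellow
Multiplier 10^-2 → silver.
±5% tolerance → gold.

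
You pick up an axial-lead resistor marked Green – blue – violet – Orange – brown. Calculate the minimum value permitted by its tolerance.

Green → 5 (first significant figure)
Blue → 6 (second significant figure)
Violet → 7 (third significant figure)
Orange → ×10^3 multiplier
Brown → ±1% tolerance
567 × 1000 = 567000 Ω
Minimum = 567000 × (1 − 1/100) = 561330 Ω.

561330 Ω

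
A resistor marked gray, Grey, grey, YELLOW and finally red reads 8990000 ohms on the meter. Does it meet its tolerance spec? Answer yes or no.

yes

Grey → 8 (first significant figure)
Grey → 8 (second significant figure)
Grey → 8 (third significant figure)
Yellow → ×10^4 multiplier
Red → ±2% tolerance
888 × 10000 = 8880000 Ω
Allowed range: 8702400 Ω to 9057600 Ω.
8990000 ohms lies inside that range.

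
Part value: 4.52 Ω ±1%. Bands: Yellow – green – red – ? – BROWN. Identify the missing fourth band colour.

silver

4.52 Ω = 452 × 10^-2.
The fourth band is the multiplier, 10^-2, which is silver.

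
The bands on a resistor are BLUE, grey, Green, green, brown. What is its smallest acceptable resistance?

Blue → 6 (first significant figure)
Grey → 8 (second significant figure)
Green → 5 (third significant figure)
Green → ×10^5 multiplier
Brown → ±1% tolerance
685 × 100000 = 68500000 Ω
Smallest = 68500000 × (1 − 1/100) = 67815000 Ω.

67815000 Ω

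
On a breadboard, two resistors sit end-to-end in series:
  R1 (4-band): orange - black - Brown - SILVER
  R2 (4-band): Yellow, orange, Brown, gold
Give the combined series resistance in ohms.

R1: orange, black → 30; brown ×10 → 300 Ω.
R2: yellow, orange → 43; brown ×10 → 430 Ω.
Series: 300 + 430 = 730 Ω.

730 Ω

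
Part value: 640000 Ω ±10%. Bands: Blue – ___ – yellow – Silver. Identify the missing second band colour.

640000 Ω = 64 × 10^4.
The second band gives digit 4 of the significand, and 4 is yellow.

yellow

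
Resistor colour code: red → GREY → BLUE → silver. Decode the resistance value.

28000000 Ω

Red → 2 (first significant figure)
Grey → 8 (second significant figure)
Blue → ×10^6 multiplier
28 × 1000000 = 28000000 Ω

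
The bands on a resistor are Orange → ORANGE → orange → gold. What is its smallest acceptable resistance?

31350 Ω

Orange → 3 (first significant figure)
Orange → 3 (second significant figure)
Orange → ×10^3 multiplier
Gold → ±5% tolerance
33 × 1000 = 33000 Ω
Smallest = 33000 × (1 − 5/100) = 31350 Ω.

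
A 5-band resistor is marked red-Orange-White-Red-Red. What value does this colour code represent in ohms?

23900 Ω

Red → 2 (first significant figure)
Orange → 3 (second significant figure)
White → 9 (third significant figure)
Red → ×10^2 multiplier
239 × 100 = 23900 Ω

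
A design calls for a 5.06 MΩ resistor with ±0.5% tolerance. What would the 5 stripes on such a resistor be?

green, black, blue, yellow, green

5060000 Ω = 506 × 10^4.
5 → green
0 → black
6 → blue
Multiplier 10^4 → yellow.
±0.5% tolerance → green.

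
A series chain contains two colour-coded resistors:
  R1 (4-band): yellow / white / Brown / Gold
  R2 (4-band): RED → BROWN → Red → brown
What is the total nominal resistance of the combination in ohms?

R1: yellow, white → 49; brown ×10 → 490 Ω.
R2: red, brown → 21; red ×10^2 → 2100 Ω.
Series: 490 + 2100 = 2590 Ω.

2590 Ω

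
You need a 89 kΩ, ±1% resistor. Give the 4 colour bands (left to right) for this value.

89000 Ω = 89 × 10^3.
8 → grey
9 → white
Multiplier 10^3 → orange.
±1% tolerance → brown.

grey, white, orange, brown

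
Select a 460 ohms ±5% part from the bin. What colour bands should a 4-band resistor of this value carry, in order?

460 Ω = 46 × 10^1.
4 → yellow
6 → blue
Multiplier 10^1 → brown.
±5% tolerance → gold.

yellow, blue, brown, gold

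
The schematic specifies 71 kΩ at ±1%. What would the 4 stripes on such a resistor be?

violet, brown, orange, brown

71000 Ω = 71 × 10^3.
7 → violet
1 → brown
Multiplier 10^3 → orange.
±1% tolerance → brown.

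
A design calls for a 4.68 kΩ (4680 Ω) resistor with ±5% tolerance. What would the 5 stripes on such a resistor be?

yellow, blue, grey, brown, gold

4680 Ω = 468 × 10^1.
4 → yellow
6 → blue
8 → grey
Multiplier 10^1 → brown.
±5% tolerance → gold.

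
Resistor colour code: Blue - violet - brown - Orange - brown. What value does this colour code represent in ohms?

671000 Ω

Blue → 6 (first significant figure)
Violet → 7 (second significant figure)
Brown → 1 (third significant figure)
Orange → ×10^3 multiplier
671 × 1000 = 671000 Ω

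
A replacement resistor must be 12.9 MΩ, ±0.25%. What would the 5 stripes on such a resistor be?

12900000 Ω = 129 × 10^5.
1 → brown
2 → red
9 → white
Multiplier 10^5 → green.
±0.25% tolerance → blue.

brown, red, white, green, blue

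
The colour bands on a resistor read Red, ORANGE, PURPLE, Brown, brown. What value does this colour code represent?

Red → 2 (first significant figure)
Orange → 3 (second significant figure)
Violet → 7 (third significant figure)
Brown → ×10 multiplier
237 × 10 = 2370 Ω

2370 Ω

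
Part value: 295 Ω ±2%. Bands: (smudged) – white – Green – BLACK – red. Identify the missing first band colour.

295 Ω = 295 × 10^0.
The first band gives digit 2 of the significand, and 2 is red.

red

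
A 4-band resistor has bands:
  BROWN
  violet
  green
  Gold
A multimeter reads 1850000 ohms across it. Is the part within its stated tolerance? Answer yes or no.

no

Brown → 1 (first significant figure)
Violet → 7 (second significant figure)
Green → ×10^5 multiplier
Gold → ±5% tolerance
17 × 100000 = 1700000 Ω
Allowed range: 1615000 Ω to 1785000 Ω.
1850000 ohms lies outside that range.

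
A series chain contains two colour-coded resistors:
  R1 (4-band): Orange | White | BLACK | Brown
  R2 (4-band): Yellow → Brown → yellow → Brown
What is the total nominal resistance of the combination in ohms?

R1: orange, white → 39; black ×1 → 39 Ω.
R2: yellow, brown → 41; yellow ×10^4 → 410000 Ω.
Series: 39 + 410000 = 410039 Ω.

410039 Ω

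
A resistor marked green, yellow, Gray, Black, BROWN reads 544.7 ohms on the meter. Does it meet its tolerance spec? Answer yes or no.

Green → 5 (first significant figure)
Yellow → 4 (second significant figure)
Grey → 8 (third significant figure)
Black → ×1 multiplier
Brown → ±1% tolerance
548 × 1 = 548 Ω
Allowed range: 542.52 Ω to 553.48 Ω.
544.7 ohms lies inside that range.

yes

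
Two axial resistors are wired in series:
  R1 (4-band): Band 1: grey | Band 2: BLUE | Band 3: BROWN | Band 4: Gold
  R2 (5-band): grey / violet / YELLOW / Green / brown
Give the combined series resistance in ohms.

87400860 Ω

R1: grey, blue → 86; brown ×10 → 860 Ω.
R2: grey, violet, yellow → 874; green ×10^5 → 87400000 Ω.
Series: 860 + 87400000 = 87400860 Ω.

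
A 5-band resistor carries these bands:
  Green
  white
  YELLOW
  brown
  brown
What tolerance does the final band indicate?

±1%

The last band, brown, is the tolerance band.
Brown corresponds to ±1%.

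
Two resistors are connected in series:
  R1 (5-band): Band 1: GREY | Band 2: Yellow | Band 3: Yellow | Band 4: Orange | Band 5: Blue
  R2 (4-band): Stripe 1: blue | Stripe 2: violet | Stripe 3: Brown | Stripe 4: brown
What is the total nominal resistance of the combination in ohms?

R1: grey, yellow, yellow → 844; orange ×10^3 → 844000 Ω.
R2: blue, violet → 67; brown ×10 → 670 Ω.
Series: 844000 + 670 = 844670 Ω.

844670 Ω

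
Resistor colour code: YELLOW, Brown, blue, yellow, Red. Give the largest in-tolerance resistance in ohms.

4243200 Ω

Yellow → 4 (first significant figure)
Brown → 1 (second significant figure)
Blue → 6 (third significant figure)
Yellow → ×10^4 multiplier
Red → ±2% tolerance
416 × 10000 = 4160000 Ω
Largest = 4160000 × (1 + 2/100) = 4243200 Ω.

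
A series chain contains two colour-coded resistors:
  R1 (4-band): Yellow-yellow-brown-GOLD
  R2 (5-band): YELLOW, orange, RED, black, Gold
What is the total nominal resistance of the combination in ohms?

872 Ω

R1: yellow, yellow → 44; brown ×10 → 440 Ω.
R2: yellow, orange, red → 432; black ×1 → 432 Ω.
Series: 440 + 432 = 872 Ω.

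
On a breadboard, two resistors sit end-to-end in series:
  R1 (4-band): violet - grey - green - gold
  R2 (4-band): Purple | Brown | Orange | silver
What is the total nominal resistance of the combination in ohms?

R1: violet, grey → 78; green ×10^5 → 7800000 Ω.
R2: violet, brown → 71; orange ×10^3 → 71000 Ω.
Series: 7800000 + 71000 = 7871000 Ω.

7871000 Ω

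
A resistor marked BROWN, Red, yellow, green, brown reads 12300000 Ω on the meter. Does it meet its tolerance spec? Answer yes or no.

yes

Brown → 1 (first significant figure)
Red → 2 (second significant figure)
Yellow → 4 (third significant figure)
Green → ×10^5 multiplier
Brown → ±1% tolerance
124 × 100000 = 12400000 Ω
Allowed range: 12276000 Ω to 12524000 Ω.
12300000 Ω lies inside that range.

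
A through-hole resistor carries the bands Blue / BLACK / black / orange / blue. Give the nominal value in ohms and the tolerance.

600000 Ω ±0.25%

Blue → 6 (first significant figure)
Black → 0 (second significant figure)
Black → 0 (third significant figure)
Orange → ×10^3 multiplier
Blue → ±0.25% tolerance
600 × 1000 = 600000 Ω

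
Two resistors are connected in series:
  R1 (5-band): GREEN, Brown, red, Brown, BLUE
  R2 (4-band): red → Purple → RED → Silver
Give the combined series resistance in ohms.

R1: green, brown, red → 512; brown ×10 → 5120 Ω.
R2: red, violet → 27; red ×10^2 → 2700 Ω.
Series: 5120 + 2700 = 7820 Ω.

7820 Ω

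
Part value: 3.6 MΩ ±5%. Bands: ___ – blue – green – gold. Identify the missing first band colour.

orange

3600000 Ω = 36 × 10^5.
The first band gives digit 3 of the significand, and 3 is orange.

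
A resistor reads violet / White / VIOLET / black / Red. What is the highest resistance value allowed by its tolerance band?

Violet → 7 (first significant figure)
White → 9 (second significant figure)
Violet → 7 (third significant figure)
Black → ×1 multiplier
Red → ±2% tolerance
797 × 1 = 797 Ω
Highest = 797 × (1 + 2/100) = 812.94 Ω.

812.94 Ω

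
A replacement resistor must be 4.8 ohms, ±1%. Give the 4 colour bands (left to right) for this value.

yellow, grey, gold, brown

4.8 Ω = 48 × 10^-1.
4 → yellow
8 → grey
Multiplier 10^-1 → gold.
±1% tolerance → brown.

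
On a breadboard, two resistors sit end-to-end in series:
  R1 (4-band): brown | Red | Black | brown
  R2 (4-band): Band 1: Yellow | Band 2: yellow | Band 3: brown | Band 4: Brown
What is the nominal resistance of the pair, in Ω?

452 Ω

R1: brown, red → 12; black ×1 → 12 Ω.
R2: yellow, yellow → 44; brown ×10 → 440 Ω.
Series: 12 + 440 = 452 Ω.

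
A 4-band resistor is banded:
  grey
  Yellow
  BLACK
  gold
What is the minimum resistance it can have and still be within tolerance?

Grey → 8 (first significant figure)
Yellow → 4 (second significant figure)
Black → ×1 multiplier
Gold → ±5% tolerance
84 × 1 = 84 Ω
Minimum = 84 × (1 − 5/100) = 79.8 Ω.

79.8 Ω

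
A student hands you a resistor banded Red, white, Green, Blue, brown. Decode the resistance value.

Red → 2 (first significant figure)
White → 9 (second significant figure)
Green → 5 (third significant figure)
Blue → ×10^6 multiplier
295 × 1000000 = 295000000 Ω

295000000 Ω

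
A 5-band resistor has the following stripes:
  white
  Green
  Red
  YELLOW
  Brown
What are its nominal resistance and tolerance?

9520000 Ω ±1%

White → 9 (first significant figure)
Green → 5 (second significant figure)
Red → 2 (third significant figure)
Yellow → ×10^4 multiplier
Brown → ±1% tolerance
952 × 10000 = 9520000 Ω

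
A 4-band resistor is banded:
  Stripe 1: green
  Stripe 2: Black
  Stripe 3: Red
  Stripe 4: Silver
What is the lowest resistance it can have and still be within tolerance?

Green → 5 (first significant figure)
Black → 0 (second significant figure)
Red → ×10^2 multiplier
Silver → ±10% tolerance
50 × 100 = 5000 Ω
Lowest = 5000 × (1 − 10/100) = 4500 Ω.

4500 Ω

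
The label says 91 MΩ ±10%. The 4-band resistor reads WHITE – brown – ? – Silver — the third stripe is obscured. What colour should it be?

91000000 Ω = 91 × 10^6.
The third band is the multiplier, 10^6, which is blue.

blue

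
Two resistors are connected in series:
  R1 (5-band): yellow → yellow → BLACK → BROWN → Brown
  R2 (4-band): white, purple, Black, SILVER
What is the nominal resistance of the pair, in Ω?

R1: yellow, yellow, black → 440; brown ×10 → 4400 Ω.
R2: white, violet → 97; black ×1 → 97 Ω.
Series: 4400 + 97 = 4497 Ω.

4497 Ω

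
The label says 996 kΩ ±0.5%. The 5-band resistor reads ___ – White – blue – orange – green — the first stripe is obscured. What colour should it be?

white

996000 Ω = 996 × 10^3.
The first band gives digit 9 of the significand, and 9 is white.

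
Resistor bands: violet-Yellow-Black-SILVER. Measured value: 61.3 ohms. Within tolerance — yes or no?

Violet → 7 (first significant figure)
Yellow → 4 (second significant figure)
Black → ×1 multiplier
Silver → ±10% tolerance
74 × 1 = 74 Ω
Allowed range: 66.6 Ω to 81.4 Ω.
61.3 ohms lies outside that range.

no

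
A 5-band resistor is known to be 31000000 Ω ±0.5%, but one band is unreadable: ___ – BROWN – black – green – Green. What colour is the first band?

orange

31000000 Ω = 310 × 10^5.
The first band gives digit 3 of the significand, and 3 is orange.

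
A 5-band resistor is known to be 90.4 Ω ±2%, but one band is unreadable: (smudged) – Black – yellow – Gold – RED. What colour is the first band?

90.4 Ω = 904 × 10^-1.
The first band gives digit 9 of the significand, and 9 is white.

white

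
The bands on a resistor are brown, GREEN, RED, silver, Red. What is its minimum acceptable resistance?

1.4896 Ω

Brown → 1 (first significant figure)
Green → 5 (second significant figure)
Red → 2 (third significant figure)
Silver → ×0.01 multiplier
Red → ±2% tolerance
152 × 0.01 = 1.52 Ω
Minimum = 1.52 × (1 − 2/100) = 1.4896 Ω.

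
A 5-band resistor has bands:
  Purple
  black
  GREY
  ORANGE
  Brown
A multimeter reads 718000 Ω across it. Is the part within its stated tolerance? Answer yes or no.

no

Violet → 7 (first significant figure)
Black → 0 (second significant figure)
Grey → 8 (third significant figure)
Orange → ×10^3 multiplier
Brown → ±1% tolerance
708 × 1000 = 708000 Ω
Allowed range: 700920 Ω to 715080 Ω.
718000 Ω lies outside that range.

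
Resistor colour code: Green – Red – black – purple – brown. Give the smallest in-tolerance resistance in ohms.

Green → 5 (first significant figure)
Red → 2 (second significant figure)
Black → 0 (third significant figure)
Violet → ×10^7 multiplier
Brown → ±1% tolerance
520 × 10000000 = 5200000000 Ω
Smallest = 5200000000 × (1 − 1/100) = 5148000000 Ω.

5148000000 Ω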